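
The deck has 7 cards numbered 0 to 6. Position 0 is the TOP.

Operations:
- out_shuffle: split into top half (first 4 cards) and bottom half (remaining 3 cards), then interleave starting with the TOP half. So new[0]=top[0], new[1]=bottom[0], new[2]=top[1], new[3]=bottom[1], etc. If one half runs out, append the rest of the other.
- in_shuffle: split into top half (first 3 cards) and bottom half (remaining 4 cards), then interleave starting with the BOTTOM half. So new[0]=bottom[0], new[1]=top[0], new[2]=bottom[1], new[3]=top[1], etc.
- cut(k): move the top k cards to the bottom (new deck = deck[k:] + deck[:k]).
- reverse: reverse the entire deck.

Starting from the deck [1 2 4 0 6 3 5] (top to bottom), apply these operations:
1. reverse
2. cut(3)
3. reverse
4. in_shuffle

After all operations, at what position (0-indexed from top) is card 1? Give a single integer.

After op 1 (reverse): [5 3 6 0 4 2 1]
After op 2 (cut(3)): [0 4 2 1 5 3 6]
After op 3 (reverse): [6 3 5 1 2 4 0]
After op 4 (in_shuffle): [1 6 2 3 4 5 0]
Card 1 is at position 0.

Answer: 0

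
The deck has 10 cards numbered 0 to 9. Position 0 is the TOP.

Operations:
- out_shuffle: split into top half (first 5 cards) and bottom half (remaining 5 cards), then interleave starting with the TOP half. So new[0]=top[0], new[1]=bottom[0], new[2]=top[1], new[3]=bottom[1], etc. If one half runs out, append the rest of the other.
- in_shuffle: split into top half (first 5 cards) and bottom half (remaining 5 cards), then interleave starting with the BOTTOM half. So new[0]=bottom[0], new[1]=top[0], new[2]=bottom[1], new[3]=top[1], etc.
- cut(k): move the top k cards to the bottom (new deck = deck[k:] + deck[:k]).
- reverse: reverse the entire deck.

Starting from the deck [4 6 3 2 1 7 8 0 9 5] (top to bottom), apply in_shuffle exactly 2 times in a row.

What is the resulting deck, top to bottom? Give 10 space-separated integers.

After op 1 (in_shuffle): [7 4 8 6 0 3 9 2 5 1]
After op 2 (in_shuffle): [3 7 9 4 2 8 5 6 1 0]

Answer: 3 7 9 4 2 8 5 6 1 0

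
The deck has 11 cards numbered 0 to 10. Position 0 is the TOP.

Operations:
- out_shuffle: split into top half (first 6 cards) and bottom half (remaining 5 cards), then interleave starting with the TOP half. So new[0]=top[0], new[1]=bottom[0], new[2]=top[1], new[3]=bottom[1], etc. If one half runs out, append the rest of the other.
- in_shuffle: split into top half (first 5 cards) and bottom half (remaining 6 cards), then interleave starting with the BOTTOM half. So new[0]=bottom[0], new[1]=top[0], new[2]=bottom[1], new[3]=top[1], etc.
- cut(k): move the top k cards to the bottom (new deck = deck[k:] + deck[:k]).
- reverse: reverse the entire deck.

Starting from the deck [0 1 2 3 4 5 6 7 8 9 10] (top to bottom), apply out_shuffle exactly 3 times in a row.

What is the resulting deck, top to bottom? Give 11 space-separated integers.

After op 1 (out_shuffle): [0 6 1 7 2 8 3 9 4 10 5]
After op 2 (out_shuffle): [0 3 6 9 1 4 7 10 2 5 8]
After op 3 (out_shuffle): [0 7 3 10 6 2 9 5 1 8 4]

Answer: 0 7 3 10 6 2 9 5 1 8 4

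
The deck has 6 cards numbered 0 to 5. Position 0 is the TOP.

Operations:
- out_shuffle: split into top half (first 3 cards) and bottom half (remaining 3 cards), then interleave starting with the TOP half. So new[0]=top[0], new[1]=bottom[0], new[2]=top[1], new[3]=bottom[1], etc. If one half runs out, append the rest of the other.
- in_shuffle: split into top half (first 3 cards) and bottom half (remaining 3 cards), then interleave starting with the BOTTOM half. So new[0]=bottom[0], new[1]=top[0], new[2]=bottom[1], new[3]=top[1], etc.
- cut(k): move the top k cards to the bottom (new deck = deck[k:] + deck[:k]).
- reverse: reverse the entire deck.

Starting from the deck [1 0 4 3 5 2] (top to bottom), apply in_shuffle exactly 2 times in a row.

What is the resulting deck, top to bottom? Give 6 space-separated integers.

Answer: 0 3 2 1 4 5

Derivation:
After op 1 (in_shuffle): [3 1 5 0 2 4]
After op 2 (in_shuffle): [0 3 2 1 4 5]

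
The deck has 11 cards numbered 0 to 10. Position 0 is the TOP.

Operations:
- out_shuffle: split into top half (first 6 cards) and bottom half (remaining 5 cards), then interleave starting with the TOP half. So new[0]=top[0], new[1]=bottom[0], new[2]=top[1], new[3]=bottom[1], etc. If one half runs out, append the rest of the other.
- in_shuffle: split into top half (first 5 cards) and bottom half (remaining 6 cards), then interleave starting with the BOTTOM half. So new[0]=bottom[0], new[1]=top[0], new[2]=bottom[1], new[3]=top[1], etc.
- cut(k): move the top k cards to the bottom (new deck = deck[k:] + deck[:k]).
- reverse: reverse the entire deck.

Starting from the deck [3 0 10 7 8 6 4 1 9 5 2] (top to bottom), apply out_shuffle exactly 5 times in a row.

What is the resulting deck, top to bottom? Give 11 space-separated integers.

Answer: 3 2 5 9 1 4 6 8 7 10 0

Derivation:
After op 1 (out_shuffle): [3 4 0 1 10 9 7 5 8 2 6]
After op 2 (out_shuffle): [3 7 4 5 0 8 1 2 10 6 9]
After op 3 (out_shuffle): [3 1 7 2 4 10 5 6 0 9 8]
After op 4 (out_shuffle): [3 5 1 6 7 0 2 9 4 8 10]
After op 5 (out_shuffle): [3 2 5 9 1 4 6 8 7 10 0]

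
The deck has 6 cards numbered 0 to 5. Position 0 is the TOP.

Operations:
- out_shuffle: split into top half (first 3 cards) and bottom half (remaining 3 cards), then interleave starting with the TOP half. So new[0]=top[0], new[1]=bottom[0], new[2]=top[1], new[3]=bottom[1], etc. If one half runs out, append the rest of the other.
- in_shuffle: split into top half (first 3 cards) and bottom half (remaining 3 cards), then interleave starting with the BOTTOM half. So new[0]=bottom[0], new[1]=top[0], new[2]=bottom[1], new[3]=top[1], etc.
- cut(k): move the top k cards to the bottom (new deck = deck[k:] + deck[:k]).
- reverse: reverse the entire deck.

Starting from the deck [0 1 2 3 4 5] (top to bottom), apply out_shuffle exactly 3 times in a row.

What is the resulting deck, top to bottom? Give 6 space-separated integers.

After op 1 (out_shuffle): [0 3 1 4 2 5]
After op 2 (out_shuffle): [0 4 3 2 1 5]
After op 3 (out_shuffle): [0 2 4 1 3 5]

Answer: 0 2 4 1 3 5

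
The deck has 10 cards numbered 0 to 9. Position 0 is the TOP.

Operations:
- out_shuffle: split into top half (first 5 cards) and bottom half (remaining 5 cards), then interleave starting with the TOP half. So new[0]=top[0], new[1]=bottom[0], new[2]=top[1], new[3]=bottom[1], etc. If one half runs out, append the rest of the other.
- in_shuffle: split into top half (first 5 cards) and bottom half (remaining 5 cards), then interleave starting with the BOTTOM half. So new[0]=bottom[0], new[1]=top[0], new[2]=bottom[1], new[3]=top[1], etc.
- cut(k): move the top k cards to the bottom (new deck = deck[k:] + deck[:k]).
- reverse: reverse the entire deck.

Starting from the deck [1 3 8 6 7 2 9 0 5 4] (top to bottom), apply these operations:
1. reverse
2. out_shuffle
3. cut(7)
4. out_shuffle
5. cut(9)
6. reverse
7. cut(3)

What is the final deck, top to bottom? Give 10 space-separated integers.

Answer: 0 1 6 2 5 3 9 7 8 4

Derivation:
After op 1 (reverse): [4 5 0 9 2 7 6 8 3 1]
After op 2 (out_shuffle): [4 7 5 6 0 8 9 3 2 1]
After op 3 (cut(7)): [3 2 1 4 7 5 6 0 8 9]
After op 4 (out_shuffle): [3 5 2 6 1 0 4 8 7 9]
After op 5 (cut(9)): [9 3 5 2 6 1 0 4 8 7]
After op 6 (reverse): [7 8 4 0 1 6 2 5 3 9]
After op 7 (cut(3)): [0 1 6 2 5 3 9 7 8 4]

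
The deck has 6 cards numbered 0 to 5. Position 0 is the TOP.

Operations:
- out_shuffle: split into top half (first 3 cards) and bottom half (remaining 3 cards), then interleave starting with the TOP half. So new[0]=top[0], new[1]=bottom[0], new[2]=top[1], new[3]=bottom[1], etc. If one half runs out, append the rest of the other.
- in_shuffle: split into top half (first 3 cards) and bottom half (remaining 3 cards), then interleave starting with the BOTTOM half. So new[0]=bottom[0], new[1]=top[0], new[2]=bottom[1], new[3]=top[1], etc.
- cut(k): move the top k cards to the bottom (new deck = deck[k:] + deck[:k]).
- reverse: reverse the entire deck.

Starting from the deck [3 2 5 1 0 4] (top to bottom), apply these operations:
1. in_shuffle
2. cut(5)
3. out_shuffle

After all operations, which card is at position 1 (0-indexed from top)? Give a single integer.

Answer: 0

Derivation:
After op 1 (in_shuffle): [1 3 0 2 4 5]
After op 2 (cut(5)): [5 1 3 0 2 4]
After op 3 (out_shuffle): [5 0 1 2 3 4]
Position 1: card 0.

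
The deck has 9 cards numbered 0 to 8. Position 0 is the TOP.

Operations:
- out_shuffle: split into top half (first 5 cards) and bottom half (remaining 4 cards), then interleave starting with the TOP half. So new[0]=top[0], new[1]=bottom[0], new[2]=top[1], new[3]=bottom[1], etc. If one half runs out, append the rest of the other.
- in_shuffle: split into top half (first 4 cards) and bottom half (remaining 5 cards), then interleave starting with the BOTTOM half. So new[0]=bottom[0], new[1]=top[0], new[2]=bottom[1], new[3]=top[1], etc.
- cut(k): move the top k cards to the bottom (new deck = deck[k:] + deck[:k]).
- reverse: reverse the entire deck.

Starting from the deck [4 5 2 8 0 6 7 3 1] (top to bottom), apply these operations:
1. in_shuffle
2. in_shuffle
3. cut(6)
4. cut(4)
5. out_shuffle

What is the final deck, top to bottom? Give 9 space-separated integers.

After op 1 (in_shuffle): [0 4 6 5 7 2 3 8 1]
After op 2 (in_shuffle): [7 0 2 4 3 6 8 5 1]
After op 3 (cut(6)): [8 5 1 7 0 2 4 3 6]
After op 4 (cut(4)): [0 2 4 3 6 8 5 1 7]
After op 5 (out_shuffle): [0 8 2 5 4 1 3 7 6]

Answer: 0 8 2 5 4 1 3 7 6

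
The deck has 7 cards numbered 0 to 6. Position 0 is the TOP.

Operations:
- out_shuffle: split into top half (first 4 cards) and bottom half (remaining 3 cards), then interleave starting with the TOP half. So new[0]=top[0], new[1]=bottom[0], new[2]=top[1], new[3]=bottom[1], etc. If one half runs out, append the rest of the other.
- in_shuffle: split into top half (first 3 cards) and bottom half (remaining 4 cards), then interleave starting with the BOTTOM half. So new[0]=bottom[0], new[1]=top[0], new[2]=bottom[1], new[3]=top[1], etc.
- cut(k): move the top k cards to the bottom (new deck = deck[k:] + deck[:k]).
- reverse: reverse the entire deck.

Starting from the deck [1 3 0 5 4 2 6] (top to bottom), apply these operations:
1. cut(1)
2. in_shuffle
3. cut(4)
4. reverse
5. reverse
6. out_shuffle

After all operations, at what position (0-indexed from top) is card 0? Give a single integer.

Answer: 5

Derivation:
After op 1 (cut(1)): [3 0 5 4 2 6 1]
After op 2 (in_shuffle): [4 3 2 0 6 5 1]
After op 3 (cut(4)): [6 5 1 4 3 2 0]
After op 4 (reverse): [0 2 3 4 1 5 6]
After op 5 (reverse): [6 5 1 4 3 2 0]
After op 6 (out_shuffle): [6 3 5 2 1 0 4]
Card 0 is at position 5.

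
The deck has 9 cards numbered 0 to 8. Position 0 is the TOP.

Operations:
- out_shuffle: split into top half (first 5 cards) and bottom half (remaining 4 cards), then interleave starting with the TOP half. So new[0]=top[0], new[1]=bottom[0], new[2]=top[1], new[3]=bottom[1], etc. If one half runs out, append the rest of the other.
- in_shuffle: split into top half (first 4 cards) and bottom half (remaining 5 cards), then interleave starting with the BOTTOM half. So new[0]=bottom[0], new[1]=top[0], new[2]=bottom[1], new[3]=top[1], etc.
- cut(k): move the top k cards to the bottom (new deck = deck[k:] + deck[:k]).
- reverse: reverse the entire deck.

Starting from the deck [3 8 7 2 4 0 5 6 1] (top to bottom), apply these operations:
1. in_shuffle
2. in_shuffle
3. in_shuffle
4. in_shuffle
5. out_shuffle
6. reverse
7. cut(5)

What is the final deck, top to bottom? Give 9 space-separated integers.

Answer: 3 6 0 2 8 1 5 4 7

Derivation:
After op 1 (in_shuffle): [4 3 0 8 5 7 6 2 1]
After op 2 (in_shuffle): [5 4 7 3 6 0 2 8 1]
After op 3 (in_shuffle): [6 5 0 4 2 7 8 3 1]
After op 4 (in_shuffle): [2 6 7 5 8 0 3 4 1]
After op 5 (out_shuffle): [2 0 6 3 7 4 5 1 8]
After op 6 (reverse): [8 1 5 4 7 3 6 0 2]
After op 7 (cut(5)): [3 6 0 2 8 1 5 4 7]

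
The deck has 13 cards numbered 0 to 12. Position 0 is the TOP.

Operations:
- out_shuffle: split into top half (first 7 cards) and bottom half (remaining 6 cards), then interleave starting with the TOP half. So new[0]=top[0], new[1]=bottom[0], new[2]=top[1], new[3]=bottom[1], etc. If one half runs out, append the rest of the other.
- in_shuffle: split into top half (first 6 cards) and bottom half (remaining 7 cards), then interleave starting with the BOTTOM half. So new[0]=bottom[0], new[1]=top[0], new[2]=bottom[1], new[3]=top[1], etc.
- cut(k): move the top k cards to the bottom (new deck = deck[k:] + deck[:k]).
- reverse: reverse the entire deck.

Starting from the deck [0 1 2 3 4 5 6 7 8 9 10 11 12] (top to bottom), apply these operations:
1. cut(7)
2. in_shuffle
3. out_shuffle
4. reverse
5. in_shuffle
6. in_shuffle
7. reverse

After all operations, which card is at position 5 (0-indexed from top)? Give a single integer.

After op 1 (cut(7)): [7 8 9 10 11 12 0 1 2 3 4 5 6]
After op 2 (in_shuffle): [0 7 1 8 2 9 3 10 4 11 5 12 6]
After op 3 (out_shuffle): [0 10 7 4 1 11 8 5 2 12 9 6 3]
After op 4 (reverse): [3 6 9 12 2 5 8 11 1 4 7 10 0]
After op 5 (in_shuffle): [8 3 11 6 1 9 4 12 7 2 10 5 0]
After op 6 (in_shuffle): [4 8 12 3 7 11 2 6 10 1 5 9 0]
After op 7 (reverse): [0 9 5 1 10 6 2 11 7 3 12 8 4]
Position 5: card 6.

Answer: 6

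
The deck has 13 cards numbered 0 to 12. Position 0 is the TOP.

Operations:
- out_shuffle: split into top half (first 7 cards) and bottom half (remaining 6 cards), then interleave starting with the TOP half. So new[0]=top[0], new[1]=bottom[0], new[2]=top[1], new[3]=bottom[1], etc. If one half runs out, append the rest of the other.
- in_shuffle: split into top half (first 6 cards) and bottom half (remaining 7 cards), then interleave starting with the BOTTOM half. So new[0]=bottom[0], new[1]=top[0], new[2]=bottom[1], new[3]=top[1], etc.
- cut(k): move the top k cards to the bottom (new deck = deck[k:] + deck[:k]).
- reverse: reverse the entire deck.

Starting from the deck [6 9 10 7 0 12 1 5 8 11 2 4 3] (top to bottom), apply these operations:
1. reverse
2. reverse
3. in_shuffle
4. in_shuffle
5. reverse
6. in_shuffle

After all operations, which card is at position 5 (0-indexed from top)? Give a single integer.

After op 1 (reverse): [3 4 2 11 8 5 1 12 0 7 10 9 6]
After op 2 (reverse): [6 9 10 7 0 12 1 5 8 11 2 4 3]
After op 3 (in_shuffle): [1 6 5 9 8 10 11 7 2 0 4 12 3]
After op 4 (in_shuffle): [11 1 7 6 2 5 0 9 4 8 12 10 3]
After op 5 (reverse): [3 10 12 8 4 9 0 5 2 6 7 1 11]
After op 6 (in_shuffle): [0 3 5 10 2 12 6 8 7 4 1 9 11]
Position 5: card 12.

Answer: 12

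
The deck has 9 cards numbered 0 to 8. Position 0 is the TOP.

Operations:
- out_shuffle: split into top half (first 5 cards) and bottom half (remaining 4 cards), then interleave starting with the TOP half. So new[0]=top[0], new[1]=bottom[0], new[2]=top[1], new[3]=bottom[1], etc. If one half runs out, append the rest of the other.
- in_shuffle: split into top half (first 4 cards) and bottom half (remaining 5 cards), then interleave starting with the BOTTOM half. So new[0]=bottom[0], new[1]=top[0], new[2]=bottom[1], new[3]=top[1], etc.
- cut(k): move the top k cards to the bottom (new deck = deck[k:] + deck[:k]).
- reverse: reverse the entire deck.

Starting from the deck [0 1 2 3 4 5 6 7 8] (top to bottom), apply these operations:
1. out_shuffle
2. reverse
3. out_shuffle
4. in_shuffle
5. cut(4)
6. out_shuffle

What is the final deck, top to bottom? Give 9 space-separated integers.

After op 1 (out_shuffle): [0 5 1 6 2 7 3 8 4]
After op 2 (reverse): [4 8 3 7 2 6 1 5 0]
After op 3 (out_shuffle): [4 6 8 1 3 5 7 0 2]
After op 4 (in_shuffle): [3 4 5 6 7 8 0 1 2]
After op 5 (cut(4)): [7 8 0 1 2 3 4 5 6]
After op 6 (out_shuffle): [7 3 8 4 0 5 1 6 2]

Answer: 7 3 8 4 0 5 1 6 2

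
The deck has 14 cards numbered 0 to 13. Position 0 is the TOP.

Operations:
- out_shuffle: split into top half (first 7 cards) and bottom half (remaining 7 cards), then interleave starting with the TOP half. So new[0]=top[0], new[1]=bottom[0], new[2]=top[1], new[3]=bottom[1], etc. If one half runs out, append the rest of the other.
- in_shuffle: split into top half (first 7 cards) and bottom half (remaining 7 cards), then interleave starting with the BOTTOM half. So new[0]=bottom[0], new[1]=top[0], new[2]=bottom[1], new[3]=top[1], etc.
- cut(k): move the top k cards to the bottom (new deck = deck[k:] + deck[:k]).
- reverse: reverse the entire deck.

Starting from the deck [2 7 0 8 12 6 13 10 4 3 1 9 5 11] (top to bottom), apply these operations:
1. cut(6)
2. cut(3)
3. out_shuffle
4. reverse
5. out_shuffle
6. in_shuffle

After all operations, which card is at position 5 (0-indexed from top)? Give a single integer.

Answer: 7

Derivation:
After op 1 (cut(6)): [13 10 4 3 1 9 5 11 2 7 0 8 12 6]
After op 2 (cut(3)): [3 1 9 5 11 2 7 0 8 12 6 13 10 4]
After op 3 (out_shuffle): [3 0 1 8 9 12 5 6 11 13 2 10 7 4]
After op 4 (reverse): [4 7 10 2 13 11 6 5 12 9 8 1 0 3]
After op 5 (out_shuffle): [4 5 7 12 10 9 2 8 13 1 11 0 6 3]
After op 6 (in_shuffle): [8 4 13 5 1 7 11 12 0 10 6 9 3 2]
Position 5: card 7.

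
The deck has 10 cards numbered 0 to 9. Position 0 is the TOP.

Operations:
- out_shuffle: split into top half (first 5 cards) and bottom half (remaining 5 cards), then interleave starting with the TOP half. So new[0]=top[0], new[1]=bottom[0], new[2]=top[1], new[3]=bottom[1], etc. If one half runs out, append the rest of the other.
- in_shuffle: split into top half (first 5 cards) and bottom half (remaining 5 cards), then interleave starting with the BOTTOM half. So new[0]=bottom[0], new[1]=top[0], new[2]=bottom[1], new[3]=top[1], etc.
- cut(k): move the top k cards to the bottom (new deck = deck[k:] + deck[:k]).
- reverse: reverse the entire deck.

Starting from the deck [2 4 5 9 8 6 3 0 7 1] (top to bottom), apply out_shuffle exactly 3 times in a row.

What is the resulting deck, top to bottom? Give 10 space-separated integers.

After op 1 (out_shuffle): [2 6 4 3 5 0 9 7 8 1]
After op 2 (out_shuffle): [2 0 6 9 4 7 3 8 5 1]
After op 3 (out_shuffle): [2 7 0 3 6 8 9 5 4 1]

Answer: 2 7 0 3 6 8 9 5 4 1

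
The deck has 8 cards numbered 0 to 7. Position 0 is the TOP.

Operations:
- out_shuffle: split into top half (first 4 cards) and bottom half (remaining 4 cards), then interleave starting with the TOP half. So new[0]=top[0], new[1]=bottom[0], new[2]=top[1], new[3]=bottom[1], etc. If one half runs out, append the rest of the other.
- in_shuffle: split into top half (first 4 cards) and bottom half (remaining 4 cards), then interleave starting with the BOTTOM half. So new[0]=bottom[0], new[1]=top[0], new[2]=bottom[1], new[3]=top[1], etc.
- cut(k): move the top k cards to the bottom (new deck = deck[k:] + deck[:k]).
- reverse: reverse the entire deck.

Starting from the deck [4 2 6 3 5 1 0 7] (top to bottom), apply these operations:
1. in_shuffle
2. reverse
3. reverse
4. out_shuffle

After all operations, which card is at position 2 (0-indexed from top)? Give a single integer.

After op 1 (in_shuffle): [5 4 1 2 0 6 7 3]
After op 2 (reverse): [3 7 6 0 2 1 4 5]
After op 3 (reverse): [5 4 1 2 0 6 7 3]
After op 4 (out_shuffle): [5 0 4 6 1 7 2 3]
Position 2: card 4.

Answer: 4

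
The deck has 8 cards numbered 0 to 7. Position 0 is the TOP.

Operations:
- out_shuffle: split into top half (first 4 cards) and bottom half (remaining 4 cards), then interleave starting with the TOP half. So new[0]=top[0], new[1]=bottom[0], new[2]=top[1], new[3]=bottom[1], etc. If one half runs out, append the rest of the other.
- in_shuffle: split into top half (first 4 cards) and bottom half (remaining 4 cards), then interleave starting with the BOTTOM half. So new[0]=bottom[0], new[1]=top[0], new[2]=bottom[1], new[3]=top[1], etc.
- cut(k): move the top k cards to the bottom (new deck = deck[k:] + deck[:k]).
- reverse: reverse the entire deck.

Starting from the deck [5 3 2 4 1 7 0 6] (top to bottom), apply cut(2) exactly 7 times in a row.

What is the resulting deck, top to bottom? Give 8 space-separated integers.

Answer: 0 6 5 3 2 4 1 7

Derivation:
After op 1 (cut(2)): [2 4 1 7 0 6 5 3]
After op 2 (cut(2)): [1 7 0 6 5 3 2 4]
After op 3 (cut(2)): [0 6 5 3 2 4 1 7]
After op 4 (cut(2)): [5 3 2 4 1 7 0 6]
After op 5 (cut(2)): [2 4 1 7 0 6 5 3]
After op 6 (cut(2)): [1 7 0 6 5 3 2 4]
After op 7 (cut(2)): [0 6 5 3 2 4 1 7]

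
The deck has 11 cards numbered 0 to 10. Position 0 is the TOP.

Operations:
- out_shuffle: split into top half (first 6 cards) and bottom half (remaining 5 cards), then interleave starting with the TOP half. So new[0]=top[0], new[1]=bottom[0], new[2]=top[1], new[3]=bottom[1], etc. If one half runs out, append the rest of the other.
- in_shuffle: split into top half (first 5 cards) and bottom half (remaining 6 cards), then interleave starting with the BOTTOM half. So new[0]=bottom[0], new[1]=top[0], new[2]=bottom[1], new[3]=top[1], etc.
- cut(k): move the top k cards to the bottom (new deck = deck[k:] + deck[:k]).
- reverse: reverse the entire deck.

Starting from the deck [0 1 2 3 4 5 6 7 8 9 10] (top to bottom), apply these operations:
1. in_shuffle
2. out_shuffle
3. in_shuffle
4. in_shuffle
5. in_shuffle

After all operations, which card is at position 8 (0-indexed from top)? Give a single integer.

After op 1 (in_shuffle): [5 0 6 1 7 2 8 3 9 4 10]
After op 2 (out_shuffle): [5 8 0 3 6 9 1 4 7 10 2]
After op 3 (in_shuffle): [9 5 1 8 4 0 7 3 10 6 2]
After op 4 (in_shuffle): [0 9 7 5 3 1 10 8 6 4 2]
After op 5 (in_shuffle): [1 0 10 9 8 7 6 5 4 3 2]
Position 8: card 4.

Answer: 4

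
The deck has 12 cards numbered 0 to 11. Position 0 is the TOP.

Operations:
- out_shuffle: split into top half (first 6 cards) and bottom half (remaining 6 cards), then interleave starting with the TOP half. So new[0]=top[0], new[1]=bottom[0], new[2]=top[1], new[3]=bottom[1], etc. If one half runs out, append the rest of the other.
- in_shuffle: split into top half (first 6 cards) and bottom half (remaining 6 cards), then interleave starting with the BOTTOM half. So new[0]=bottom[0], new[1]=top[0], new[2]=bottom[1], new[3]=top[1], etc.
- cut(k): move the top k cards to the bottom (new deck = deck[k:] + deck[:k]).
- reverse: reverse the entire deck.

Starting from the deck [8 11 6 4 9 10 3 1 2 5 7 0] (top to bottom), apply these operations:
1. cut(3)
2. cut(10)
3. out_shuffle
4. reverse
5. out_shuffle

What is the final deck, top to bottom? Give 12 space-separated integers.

Answer: 8 5 3 4 0 2 10 6 7 1 9 11

Derivation:
After op 1 (cut(3)): [4 9 10 3 1 2 5 7 0 8 11 6]
After op 2 (cut(10)): [11 6 4 9 10 3 1 2 5 7 0 8]
After op 3 (out_shuffle): [11 1 6 2 4 5 9 7 10 0 3 8]
After op 4 (reverse): [8 3 0 10 7 9 5 4 2 6 1 11]
After op 5 (out_shuffle): [8 5 3 4 0 2 10 6 7 1 9 11]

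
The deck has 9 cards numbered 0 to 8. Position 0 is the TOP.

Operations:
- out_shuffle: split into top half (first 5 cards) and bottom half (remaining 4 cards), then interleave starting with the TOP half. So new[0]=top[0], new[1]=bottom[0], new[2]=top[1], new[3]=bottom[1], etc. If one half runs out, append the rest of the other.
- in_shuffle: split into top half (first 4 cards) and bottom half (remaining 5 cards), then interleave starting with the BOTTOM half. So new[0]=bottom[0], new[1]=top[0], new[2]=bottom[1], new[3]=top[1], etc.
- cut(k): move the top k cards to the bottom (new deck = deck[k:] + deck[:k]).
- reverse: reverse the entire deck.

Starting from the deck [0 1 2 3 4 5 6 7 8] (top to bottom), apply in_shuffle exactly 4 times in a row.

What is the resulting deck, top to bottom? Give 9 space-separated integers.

Answer: 3 7 2 6 1 5 0 4 8

Derivation:
After op 1 (in_shuffle): [4 0 5 1 6 2 7 3 8]
After op 2 (in_shuffle): [6 4 2 0 7 5 3 1 8]
After op 3 (in_shuffle): [7 6 5 4 3 2 1 0 8]
After op 4 (in_shuffle): [3 7 2 6 1 5 0 4 8]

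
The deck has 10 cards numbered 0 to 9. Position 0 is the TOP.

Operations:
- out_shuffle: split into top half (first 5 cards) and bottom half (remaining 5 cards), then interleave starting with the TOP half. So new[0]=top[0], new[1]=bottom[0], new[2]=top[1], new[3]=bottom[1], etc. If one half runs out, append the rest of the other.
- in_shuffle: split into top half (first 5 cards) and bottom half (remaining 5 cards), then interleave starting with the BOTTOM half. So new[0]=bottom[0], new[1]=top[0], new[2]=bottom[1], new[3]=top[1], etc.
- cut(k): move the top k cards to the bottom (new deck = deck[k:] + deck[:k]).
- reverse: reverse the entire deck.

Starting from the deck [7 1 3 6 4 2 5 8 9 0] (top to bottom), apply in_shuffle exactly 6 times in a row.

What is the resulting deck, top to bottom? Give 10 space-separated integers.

After op 1 (in_shuffle): [2 7 5 1 8 3 9 6 0 4]
After op 2 (in_shuffle): [3 2 9 7 6 5 0 1 4 8]
After op 3 (in_shuffle): [5 3 0 2 1 9 4 7 8 6]
After op 4 (in_shuffle): [9 5 4 3 7 0 8 2 6 1]
After op 5 (in_shuffle): [0 9 8 5 2 4 6 3 1 7]
After op 6 (in_shuffle): [4 0 6 9 3 8 1 5 7 2]

Answer: 4 0 6 9 3 8 1 5 7 2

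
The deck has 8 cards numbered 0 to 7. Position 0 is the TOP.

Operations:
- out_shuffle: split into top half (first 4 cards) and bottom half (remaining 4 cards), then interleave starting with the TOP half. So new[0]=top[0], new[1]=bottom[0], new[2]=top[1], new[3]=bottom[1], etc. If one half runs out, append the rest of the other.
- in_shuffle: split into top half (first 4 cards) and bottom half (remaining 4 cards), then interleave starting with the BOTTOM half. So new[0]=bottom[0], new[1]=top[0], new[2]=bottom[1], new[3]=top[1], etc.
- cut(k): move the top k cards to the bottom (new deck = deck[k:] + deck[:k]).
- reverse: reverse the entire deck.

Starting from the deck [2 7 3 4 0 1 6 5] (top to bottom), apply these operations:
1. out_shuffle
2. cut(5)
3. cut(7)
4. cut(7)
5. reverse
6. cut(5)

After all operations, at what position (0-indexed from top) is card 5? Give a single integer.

After op 1 (out_shuffle): [2 0 7 1 3 6 4 5]
After op 2 (cut(5)): [6 4 5 2 0 7 1 3]
After op 3 (cut(7)): [3 6 4 5 2 0 7 1]
After op 4 (cut(7)): [1 3 6 4 5 2 0 7]
After op 5 (reverse): [7 0 2 5 4 6 3 1]
After op 6 (cut(5)): [6 3 1 7 0 2 5 4]
Card 5 is at position 6.

Answer: 6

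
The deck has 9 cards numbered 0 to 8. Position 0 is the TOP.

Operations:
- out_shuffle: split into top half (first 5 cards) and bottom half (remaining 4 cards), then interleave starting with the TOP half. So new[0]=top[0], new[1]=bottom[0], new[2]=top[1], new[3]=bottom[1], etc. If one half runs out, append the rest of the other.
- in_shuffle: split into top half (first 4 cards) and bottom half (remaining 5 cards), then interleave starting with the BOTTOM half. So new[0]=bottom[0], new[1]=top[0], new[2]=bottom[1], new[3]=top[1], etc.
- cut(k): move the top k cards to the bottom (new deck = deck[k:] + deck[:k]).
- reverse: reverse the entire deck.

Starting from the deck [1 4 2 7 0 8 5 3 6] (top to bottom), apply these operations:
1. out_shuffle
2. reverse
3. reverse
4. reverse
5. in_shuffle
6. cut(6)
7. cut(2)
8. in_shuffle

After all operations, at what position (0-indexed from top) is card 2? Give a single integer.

After op 1 (out_shuffle): [1 8 4 5 2 3 7 6 0]
After op 2 (reverse): [0 6 7 3 2 5 4 8 1]
After op 3 (reverse): [1 8 4 5 2 3 7 6 0]
After op 4 (reverse): [0 6 7 3 2 5 4 8 1]
After op 5 (in_shuffle): [2 0 5 6 4 7 8 3 1]
After op 6 (cut(6)): [8 3 1 2 0 5 6 4 7]
After op 7 (cut(2)): [1 2 0 5 6 4 7 8 3]
After op 8 (in_shuffle): [6 1 4 2 7 0 8 5 3]
Card 2 is at position 3.

Answer: 3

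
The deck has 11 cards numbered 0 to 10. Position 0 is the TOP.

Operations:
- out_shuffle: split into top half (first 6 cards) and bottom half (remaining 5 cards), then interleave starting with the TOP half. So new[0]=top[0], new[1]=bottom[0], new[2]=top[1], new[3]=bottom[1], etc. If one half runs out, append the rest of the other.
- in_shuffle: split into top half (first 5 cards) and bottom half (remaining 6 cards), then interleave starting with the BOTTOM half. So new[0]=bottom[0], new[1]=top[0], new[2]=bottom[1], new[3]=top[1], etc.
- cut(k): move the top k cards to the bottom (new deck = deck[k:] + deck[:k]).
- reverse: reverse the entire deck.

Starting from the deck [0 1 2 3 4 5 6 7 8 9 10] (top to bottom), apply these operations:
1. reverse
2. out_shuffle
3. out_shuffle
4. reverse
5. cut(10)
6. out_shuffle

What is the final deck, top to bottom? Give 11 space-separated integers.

After op 1 (reverse): [10 9 8 7 6 5 4 3 2 1 0]
After op 2 (out_shuffle): [10 4 9 3 8 2 7 1 6 0 5]
After op 3 (out_shuffle): [10 7 4 1 9 6 3 0 8 5 2]
After op 4 (reverse): [2 5 8 0 3 6 9 1 4 7 10]
After op 5 (cut(10)): [10 2 5 8 0 3 6 9 1 4 7]
After op 6 (out_shuffle): [10 6 2 9 5 1 8 4 0 7 3]

Answer: 10 6 2 9 5 1 8 4 0 7 3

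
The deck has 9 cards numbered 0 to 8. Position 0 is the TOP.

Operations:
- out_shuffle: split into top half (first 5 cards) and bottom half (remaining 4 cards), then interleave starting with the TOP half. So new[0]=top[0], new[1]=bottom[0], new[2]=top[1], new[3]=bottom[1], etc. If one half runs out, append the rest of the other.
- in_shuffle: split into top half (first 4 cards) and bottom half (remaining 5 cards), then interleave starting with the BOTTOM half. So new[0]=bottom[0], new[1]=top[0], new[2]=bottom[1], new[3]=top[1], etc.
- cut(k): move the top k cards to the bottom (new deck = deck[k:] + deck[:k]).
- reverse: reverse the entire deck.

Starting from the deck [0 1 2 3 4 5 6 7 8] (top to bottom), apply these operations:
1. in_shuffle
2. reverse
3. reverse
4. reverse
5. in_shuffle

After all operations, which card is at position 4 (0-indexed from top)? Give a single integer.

Answer: 5

Derivation:
After op 1 (in_shuffle): [4 0 5 1 6 2 7 3 8]
After op 2 (reverse): [8 3 7 2 6 1 5 0 4]
After op 3 (reverse): [4 0 5 1 6 2 7 3 8]
After op 4 (reverse): [8 3 7 2 6 1 5 0 4]
After op 5 (in_shuffle): [6 8 1 3 5 7 0 2 4]
Position 4: card 5.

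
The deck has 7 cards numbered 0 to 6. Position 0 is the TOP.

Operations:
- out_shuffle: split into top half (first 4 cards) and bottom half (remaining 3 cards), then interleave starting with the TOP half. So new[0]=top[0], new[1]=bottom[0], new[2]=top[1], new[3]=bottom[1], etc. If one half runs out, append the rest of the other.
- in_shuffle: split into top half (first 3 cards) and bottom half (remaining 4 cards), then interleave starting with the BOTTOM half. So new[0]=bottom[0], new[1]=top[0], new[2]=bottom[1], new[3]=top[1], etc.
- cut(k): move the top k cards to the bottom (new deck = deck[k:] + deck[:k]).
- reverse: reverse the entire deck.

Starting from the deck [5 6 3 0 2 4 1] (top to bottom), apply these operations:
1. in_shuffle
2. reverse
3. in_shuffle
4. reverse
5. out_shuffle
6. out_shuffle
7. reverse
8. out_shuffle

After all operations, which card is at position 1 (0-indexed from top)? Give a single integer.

Answer: 2

Derivation:
After op 1 (in_shuffle): [0 5 2 6 4 3 1]
After op 2 (reverse): [1 3 4 6 2 5 0]
After op 3 (in_shuffle): [6 1 2 3 5 4 0]
After op 4 (reverse): [0 4 5 3 2 1 6]
After op 5 (out_shuffle): [0 2 4 1 5 6 3]
After op 6 (out_shuffle): [0 5 2 6 4 3 1]
After op 7 (reverse): [1 3 4 6 2 5 0]
After op 8 (out_shuffle): [1 2 3 5 4 0 6]
Position 1: card 2.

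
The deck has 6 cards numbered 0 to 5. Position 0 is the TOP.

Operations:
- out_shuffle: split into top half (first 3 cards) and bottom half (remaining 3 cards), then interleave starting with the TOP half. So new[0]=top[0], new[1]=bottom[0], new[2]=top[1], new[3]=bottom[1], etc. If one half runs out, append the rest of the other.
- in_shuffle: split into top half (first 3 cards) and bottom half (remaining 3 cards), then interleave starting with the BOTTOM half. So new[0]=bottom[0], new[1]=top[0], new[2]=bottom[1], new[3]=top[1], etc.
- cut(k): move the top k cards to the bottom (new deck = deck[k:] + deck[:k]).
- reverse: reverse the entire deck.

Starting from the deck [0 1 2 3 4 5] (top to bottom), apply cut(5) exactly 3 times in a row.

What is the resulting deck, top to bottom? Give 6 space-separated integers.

After op 1 (cut(5)): [5 0 1 2 3 4]
After op 2 (cut(5)): [4 5 0 1 2 3]
After op 3 (cut(5)): [3 4 5 0 1 2]

Answer: 3 4 5 0 1 2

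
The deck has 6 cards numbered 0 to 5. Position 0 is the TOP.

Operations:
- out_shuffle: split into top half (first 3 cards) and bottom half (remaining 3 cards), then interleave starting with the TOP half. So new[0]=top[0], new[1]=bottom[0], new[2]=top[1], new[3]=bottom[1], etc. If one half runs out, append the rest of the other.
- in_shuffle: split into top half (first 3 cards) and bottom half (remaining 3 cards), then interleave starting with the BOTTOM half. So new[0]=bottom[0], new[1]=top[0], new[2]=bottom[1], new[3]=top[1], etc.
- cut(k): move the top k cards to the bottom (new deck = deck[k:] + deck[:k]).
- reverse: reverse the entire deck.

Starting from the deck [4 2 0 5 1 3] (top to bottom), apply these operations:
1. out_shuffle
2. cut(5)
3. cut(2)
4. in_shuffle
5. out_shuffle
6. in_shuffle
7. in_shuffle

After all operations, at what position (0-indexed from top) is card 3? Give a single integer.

After op 1 (out_shuffle): [4 5 2 1 0 3]
After op 2 (cut(5)): [3 4 5 2 1 0]
After op 3 (cut(2)): [5 2 1 0 3 4]
After op 4 (in_shuffle): [0 5 3 2 4 1]
After op 5 (out_shuffle): [0 2 5 4 3 1]
After op 6 (in_shuffle): [4 0 3 2 1 5]
After op 7 (in_shuffle): [2 4 1 0 5 3]
Card 3 is at position 5.

Answer: 5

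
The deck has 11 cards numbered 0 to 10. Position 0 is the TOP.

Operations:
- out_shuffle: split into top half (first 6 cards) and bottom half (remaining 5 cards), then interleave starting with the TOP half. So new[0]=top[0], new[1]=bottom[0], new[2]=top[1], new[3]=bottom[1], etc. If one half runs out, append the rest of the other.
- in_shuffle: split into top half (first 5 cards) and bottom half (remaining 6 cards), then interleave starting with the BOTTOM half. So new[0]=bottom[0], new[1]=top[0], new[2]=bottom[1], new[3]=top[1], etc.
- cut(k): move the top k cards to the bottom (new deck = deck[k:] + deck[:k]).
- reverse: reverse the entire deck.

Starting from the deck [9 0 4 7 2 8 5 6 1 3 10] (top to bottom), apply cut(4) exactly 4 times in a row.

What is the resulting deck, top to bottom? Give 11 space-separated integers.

After op 1 (cut(4)): [2 8 5 6 1 3 10 9 0 4 7]
After op 2 (cut(4)): [1 3 10 9 0 4 7 2 8 5 6]
After op 3 (cut(4)): [0 4 7 2 8 5 6 1 3 10 9]
After op 4 (cut(4)): [8 5 6 1 3 10 9 0 4 7 2]

Answer: 8 5 6 1 3 10 9 0 4 7 2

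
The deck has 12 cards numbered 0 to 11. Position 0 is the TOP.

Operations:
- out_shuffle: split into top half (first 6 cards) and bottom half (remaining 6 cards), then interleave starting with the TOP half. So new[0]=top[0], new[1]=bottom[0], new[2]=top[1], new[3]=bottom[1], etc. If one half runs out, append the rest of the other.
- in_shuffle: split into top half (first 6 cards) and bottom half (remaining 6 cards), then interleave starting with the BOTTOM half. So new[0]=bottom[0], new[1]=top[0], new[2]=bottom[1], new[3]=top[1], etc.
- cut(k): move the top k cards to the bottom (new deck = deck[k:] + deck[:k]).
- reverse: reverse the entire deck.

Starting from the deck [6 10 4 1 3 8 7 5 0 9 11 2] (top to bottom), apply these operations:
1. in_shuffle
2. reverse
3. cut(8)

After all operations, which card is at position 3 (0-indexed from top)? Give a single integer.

Answer: 7

Derivation:
After op 1 (in_shuffle): [7 6 5 10 0 4 9 1 11 3 2 8]
After op 2 (reverse): [8 2 3 11 1 9 4 0 10 5 6 7]
After op 3 (cut(8)): [10 5 6 7 8 2 3 11 1 9 4 0]
Position 3: card 7.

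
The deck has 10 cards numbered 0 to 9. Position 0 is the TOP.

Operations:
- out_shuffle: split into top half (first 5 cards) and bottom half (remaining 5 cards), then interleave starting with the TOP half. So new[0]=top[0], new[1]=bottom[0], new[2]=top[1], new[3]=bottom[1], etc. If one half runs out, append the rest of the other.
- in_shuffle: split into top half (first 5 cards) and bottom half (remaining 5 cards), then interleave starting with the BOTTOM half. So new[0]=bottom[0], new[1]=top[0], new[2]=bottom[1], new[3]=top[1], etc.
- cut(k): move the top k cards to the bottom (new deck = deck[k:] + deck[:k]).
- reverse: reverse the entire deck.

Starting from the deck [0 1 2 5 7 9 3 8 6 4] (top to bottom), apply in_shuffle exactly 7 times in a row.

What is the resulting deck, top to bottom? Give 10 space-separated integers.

After op 1 (in_shuffle): [9 0 3 1 8 2 6 5 4 7]
After op 2 (in_shuffle): [2 9 6 0 5 3 4 1 7 8]
After op 3 (in_shuffle): [3 2 4 9 1 6 7 0 8 5]
After op 4 (in_shuffle): [6 3 7 2 0 4 8 9 5 1]
After op 5 (in_shuffle): [4 6 8 3 9 7 5 2 1 0]
After op 6 (in_shuffle): [7 4 5 6 2 8 1 3 0 9]
After op 7 (in_shuffle): [8 7 1 4 3 5 0 6 9 2]

Answer: 8 7 1 4 3 5 0 6 9 2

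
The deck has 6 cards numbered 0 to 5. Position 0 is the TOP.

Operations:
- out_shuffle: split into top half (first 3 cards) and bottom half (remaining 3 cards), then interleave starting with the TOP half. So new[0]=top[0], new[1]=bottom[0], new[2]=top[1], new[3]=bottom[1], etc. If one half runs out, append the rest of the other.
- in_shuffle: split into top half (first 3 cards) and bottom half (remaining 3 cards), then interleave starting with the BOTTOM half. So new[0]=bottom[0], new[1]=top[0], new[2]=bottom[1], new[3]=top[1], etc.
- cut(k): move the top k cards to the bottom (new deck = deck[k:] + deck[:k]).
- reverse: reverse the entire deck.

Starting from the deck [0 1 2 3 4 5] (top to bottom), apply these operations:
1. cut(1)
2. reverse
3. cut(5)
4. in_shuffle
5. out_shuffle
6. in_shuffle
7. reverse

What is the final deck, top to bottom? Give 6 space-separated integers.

Answer: 1 5 0 3 4 2

Derivation:
After op 1 (cut(1)): [1 2 3 4 5 0]
After op 2 (reverse): [0 5 4 3 2 1]
After op 3 (cut(5)): [1 0 5 4 3 2]
After op 4 (in_shuffle): [4 1 3 0 2 5]
After op 5 (out_shuffle): [4 0 1 2 3 5]
After op 6 (in_shuffle): [2 4 3 0 5 1]
After op 7 (reverse): [1 5 0 3 4 2]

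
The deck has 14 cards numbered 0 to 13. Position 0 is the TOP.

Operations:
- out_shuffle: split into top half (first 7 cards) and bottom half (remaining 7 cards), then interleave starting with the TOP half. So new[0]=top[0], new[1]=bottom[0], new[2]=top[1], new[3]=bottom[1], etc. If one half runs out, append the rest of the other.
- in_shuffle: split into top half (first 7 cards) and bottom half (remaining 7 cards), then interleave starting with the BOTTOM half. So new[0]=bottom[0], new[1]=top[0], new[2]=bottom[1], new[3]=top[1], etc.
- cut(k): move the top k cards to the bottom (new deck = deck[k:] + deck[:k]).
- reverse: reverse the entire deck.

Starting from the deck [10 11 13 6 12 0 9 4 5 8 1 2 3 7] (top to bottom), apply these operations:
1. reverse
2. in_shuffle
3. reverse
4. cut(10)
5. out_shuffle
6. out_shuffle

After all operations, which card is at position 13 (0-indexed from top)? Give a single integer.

After op 1 (reverse): [7 3 2 1 8 5 4 9 0 12 6 13 11 10]
After op 2 (in_shuffle): [9 7 0 3 12 2 6 1 13 8 11 5 10 4]
After op 3 (reverse): [4 10 5 11 8 13 1 6 2 12 3 0 7 9]
After op 4 (cut(10)): [3 0 7 9 4 10 5 11 8 13 1 6 2 12]
After op 5 (out_shuffle): [3 11 0 8 7 13 9 1 4 6 10 2 5 12]
After op 6 (out_shuffle): [3 1 11 4 0 6 8 10 7 2 13 5 9 12]
Position 13: card 12.

Answer: 12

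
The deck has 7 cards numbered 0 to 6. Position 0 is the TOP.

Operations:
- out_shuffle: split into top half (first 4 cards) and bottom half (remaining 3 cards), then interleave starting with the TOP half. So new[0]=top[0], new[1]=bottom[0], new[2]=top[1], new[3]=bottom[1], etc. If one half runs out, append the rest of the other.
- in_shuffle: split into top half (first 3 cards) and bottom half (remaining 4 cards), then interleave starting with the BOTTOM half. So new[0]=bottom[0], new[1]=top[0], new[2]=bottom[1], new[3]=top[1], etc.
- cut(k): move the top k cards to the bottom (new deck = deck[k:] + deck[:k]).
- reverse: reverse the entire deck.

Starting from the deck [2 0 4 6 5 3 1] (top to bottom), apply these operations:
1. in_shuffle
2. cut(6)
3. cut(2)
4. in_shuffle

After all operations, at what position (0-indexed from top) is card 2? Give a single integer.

Answer: 1

Derivation:
After op 1 (in_shuffle): [6 2 5 0 3 4 1]
After op 2 (cut(6)): [1 6 2 5 0 3 4]
After op 3 (cut(2)): [2 5 0 3 4 1 6]
After op 4 (in_shuffle): [3 2 4 5 1 0 6]
Card 2 is at position 1.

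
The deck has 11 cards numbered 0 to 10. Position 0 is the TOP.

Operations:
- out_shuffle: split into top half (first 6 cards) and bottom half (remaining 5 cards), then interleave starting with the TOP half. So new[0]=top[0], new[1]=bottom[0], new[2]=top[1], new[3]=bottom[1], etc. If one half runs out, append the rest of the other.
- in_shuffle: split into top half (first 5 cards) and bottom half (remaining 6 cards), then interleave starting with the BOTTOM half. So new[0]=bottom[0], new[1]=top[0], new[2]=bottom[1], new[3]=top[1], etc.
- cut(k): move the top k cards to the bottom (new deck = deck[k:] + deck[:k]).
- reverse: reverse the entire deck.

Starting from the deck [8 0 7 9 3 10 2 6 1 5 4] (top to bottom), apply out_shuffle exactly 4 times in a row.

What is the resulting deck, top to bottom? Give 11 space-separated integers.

Answer: 8 5 6 10 9 0 4 1 2 3 7

Derivation:
After op 1 (out_shuffle): [8 2 0 6 7 1 9 5 3 4 10]
After op 2 (out_shuffle): [8 9 2 5 0 3 6 4 7 10 1]
After op 3 (out_shuffle): [8 6 9 4 2 7 5 10 0 1 3]
After op 4 (out_shuffle): [8 5 6 10 9 0 4 1 2 3 7]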